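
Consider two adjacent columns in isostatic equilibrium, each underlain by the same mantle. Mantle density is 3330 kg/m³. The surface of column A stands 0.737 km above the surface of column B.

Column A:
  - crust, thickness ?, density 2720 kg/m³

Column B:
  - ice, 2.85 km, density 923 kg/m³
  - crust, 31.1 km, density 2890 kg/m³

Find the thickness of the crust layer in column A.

37.7 km

Take the compensation level at the base of the deeper column (depth z_c below the surface of column A) and equate Σ ρ_i t_i down to z_c; mantle fills any gap and the z_c terms cancel.
Column A: x×2720 + (z_c − 0 − x)×3330
Column B: 0.737×0 + 2.85×923 + 31.1×2890 + (z_c − 0.737 − 33.95)×3330
The z_c×3330 term appears on both sides and cancels. Collect the known terms of each column as K = Σ(ρt)_known − 3330 × (depth of known layers): K_A = 0 − 3330×0 = 0; K_B = 92509.55 − 3330×(0.737 + 33.95) = −22998.16.
Balance: K_A − x×(3330 − 2720) = K_B, so x = (K_A − K_B)/(3330 − 2720) = 22998.2/610 = 37.7 km.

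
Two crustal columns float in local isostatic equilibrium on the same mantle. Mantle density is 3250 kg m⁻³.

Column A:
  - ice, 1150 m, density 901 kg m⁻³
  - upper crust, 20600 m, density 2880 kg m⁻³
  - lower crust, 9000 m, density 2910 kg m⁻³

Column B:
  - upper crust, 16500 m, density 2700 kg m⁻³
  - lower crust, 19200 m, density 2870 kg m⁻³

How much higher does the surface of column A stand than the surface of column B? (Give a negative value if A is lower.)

−919 m

For any compensation level in the mantle, the mantle terms cancel and isostasy reduces to e = (Σt_A − Σt_B) − (Σ(ρt)_A − Σ(ρt)_B) / ρ_m.
Σt_A = 30750 m; Σt_B = 35700 m; Σ(ρt)_A = 86554150; Σ(ρt)_B = 99654000 (in m·kg m⁻³).
e = (30750 − 35700) − (86554150 − 99654000) / 3250 = −919 m.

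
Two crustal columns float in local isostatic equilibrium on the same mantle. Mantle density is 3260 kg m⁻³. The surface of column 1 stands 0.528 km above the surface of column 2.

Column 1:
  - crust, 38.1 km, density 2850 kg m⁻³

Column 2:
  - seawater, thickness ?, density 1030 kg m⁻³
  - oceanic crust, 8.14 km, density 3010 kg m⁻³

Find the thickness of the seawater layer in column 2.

Take the compensation level at the base of the deeper column (depth z_c below the surface of column 1) and equate Σ ρ_i t_i down to z_c; mantle fills any gap and the z_c terms cancel.
Column 1: 38.1×2850 + (z_c − 38.1)×3260
Column 2: 0.528×0 + x×1030 + 8.14×3010 + (z_c − 0.528 − 8.14 − x)×3260
The z_c×3260 term appears on both sides and cancels. Collect the known terms of each column as K = Σ(ρt)_known − 3260 × (depth of known layers): K_1 = 108585 − 3260×38.1 = −15621; K_2 = 24501.4 − 3260×(0.528 + 8.14) = −3756.28.
Balance: K_1 = K_2 − x×(3260 − 1030), so x = (K_2 − K_1)/(3260 − 1030) = 11864.7/2230 = 5.32 km.

5.32 km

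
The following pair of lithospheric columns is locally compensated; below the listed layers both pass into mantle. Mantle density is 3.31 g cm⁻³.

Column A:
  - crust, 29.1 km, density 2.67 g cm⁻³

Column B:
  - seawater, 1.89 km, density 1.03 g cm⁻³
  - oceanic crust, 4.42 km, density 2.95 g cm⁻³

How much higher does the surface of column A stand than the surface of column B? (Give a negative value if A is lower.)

3.84 km

For any compensation level in the mantle, the mantle terms cancel and isostasy reduces to e = (Σt_A − Σt_B) − (Σ(ρt)_A − Σ(ρt)_B) / ρ_m.
Σt_A = 29.1 km; Σt_B = 6.31 km; Σ(ρt)_A = 77.697; Σ(ρt)_B = 14.9857 (in km·g cm⁻³).
e = (29.1 − 6.31) − (77.697 − 14.9857) / 3.31 = 3.84 km.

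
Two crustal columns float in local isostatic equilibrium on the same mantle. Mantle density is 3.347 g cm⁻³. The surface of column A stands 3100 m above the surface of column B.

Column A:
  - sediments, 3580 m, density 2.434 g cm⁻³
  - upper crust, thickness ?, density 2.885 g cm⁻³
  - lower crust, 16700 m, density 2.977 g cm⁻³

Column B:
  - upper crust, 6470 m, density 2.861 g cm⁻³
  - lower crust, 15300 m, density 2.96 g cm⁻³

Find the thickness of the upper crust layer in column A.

Take the compensation level at the base of the deeper column (depth z_c below the surface of column A) and equate Σ ρ_i t_i down to z_c; mantle fills any gap and the z_c terms cancel.
Column A: 3580×2.434 + x×2.885 + 16700×2.977 + (z_c − 20280 − x)×3.347
Column B: 3100×0 + 6470×2.861 + 15300×2.96 + (z_c − 3100 − 21770)×3.347
The z_c×3.347 term appears on both sides and cancels. Collect the known terms of each column as K = Σ(ρt)_known − 3.347 × (depth of known layers): K_A = 58429.62 − 3.347×20280 = −9447.54; K_B = 63798.67 − 3.347×(3100 + 21770) = −19441.22.
Balance: K_A − x×(3.347 − 2.885) = K_B, so x = (K_A − K_B)/(3.347 − 2.885) = 9993.68/0.462 = 21600 m.

21600 m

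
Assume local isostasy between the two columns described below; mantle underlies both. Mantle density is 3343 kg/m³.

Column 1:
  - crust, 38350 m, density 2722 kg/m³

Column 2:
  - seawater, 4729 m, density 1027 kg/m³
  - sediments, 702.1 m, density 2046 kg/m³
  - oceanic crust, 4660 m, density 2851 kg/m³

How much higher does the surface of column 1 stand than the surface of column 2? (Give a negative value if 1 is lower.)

For any compensation level in the mantle, the mantle terms cancel and isostasy reduces to e = (Σt_1 − Σt_2) − (Σ(ρt)_1 − Σ(ρt)_2) / ρ_m.
Σt_1 = 38350 m; Σt_2 = 10091.1 m; Σ(ρt)_1 = 104388700; Σ(ρt)_2 = 19578839.6 (in m·kg/m³).
e = (38350 − 10091.1) − (104388700 − 19578839.6) / 3343 = 2890 m.

2890 m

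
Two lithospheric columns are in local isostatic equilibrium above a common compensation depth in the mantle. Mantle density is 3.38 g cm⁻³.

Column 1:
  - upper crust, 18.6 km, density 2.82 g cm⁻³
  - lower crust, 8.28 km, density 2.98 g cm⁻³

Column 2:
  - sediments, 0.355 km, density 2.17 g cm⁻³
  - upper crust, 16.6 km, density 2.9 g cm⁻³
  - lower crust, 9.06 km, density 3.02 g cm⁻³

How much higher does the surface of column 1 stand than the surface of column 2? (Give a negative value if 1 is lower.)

For any compensation level in the mantle, the mantle terms cancel and isostasy reduces to e = (Σt_1 − Σt_2) − (Σ(ρt)_1 − Σ(ρt)_2) / ρ_m.
Σt_1 = 26.88 km; Σt_2 = 26.015 km; Σ(ρt)_1 = 77.1264; Σ(ρt)_2 = 76.27155 (in km·g cm⁻³).
e = (26.88 − 26.015) − (77.1264 − 76.27155) / 3.38 = 0.612 km.

0.612 km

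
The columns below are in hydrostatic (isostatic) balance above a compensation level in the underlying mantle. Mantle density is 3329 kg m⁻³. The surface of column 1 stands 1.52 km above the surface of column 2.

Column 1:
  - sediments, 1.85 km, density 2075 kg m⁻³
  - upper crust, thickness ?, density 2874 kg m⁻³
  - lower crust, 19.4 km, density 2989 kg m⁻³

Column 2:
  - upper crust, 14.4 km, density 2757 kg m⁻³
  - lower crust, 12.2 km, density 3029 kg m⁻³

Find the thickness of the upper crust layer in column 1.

Take the compensation level at the base of the deeper column (depth z_c below the surface of column 1) and equate Σ ρ_i t_i down to z_c; mantle fills any gap and the z_c terms cancel.
Column 1: 1.85×2075 + x×2874 + 19.4×2989 + (z_c − 21.25 − x)×3329
Column 2: 1.52×0 + 14.4×2757 + 12.2×3029 + (z_c − 1.52 − 26.6)×3329
The z_c×3329 term appears on both sides and cancels. Collect the known terms of each column as K = Σ(ρt)_known − 3329 × (depth of known layers): K_1 = 61825.35 − 3329×21.25 = −8915.9; K_2 = 76654.6 − 3329×(1.52 + 26.6) = −16956.88.
Balance: K_1 − x×(3329 − 2874) = K_2, so x = (K_1 − K_2)/(3329 − 2874) = 8040.98/455 = 17.7 km.

17.7 km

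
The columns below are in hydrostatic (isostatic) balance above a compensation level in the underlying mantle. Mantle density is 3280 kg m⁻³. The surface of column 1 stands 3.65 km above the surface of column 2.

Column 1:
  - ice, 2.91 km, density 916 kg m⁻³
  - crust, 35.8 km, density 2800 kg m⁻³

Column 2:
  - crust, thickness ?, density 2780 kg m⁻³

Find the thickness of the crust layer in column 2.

Take the compensation level at the base of the deeper column (depth z_c below the surface of column 1) and equate Σ ρ_i t_i down to z_c; mantle fills any gap and the z_c terms cancel.
Column 1: 2.91×916 + 35.8×2800 + (z_c − 38.71)×3280
Column 2: 3.65×0 + x×2780 + (z_c − 3.65 − 0 − x)×3280
The z_c×3280 term appears on both sides and cancels. Collect the known terms of each column as K = Σ(ρt)_known − 3280 × (depth of known layers): K_1 = 102905.56 − 3280×38.71 = −24063.24; K_2 = 0 − 3280×(3.65 + 0) = −11972.
Balance: K_1 = K_2 − x×(3280 − 2780), so x = (K_2 − K_1)/(3280 − 2780) = 12091.2/500 = 24.2 km.

24.2 km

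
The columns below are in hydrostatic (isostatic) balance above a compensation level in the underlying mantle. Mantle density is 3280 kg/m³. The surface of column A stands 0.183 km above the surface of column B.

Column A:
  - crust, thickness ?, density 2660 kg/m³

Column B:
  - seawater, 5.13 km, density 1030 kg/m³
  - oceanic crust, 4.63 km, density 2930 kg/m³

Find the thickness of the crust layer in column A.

Take the compensation level at the base of the deeper column (depth z_c below the surface of column A) and equate Σ ρ_i t_i down to z_c; mantle fills any gap and the z_c terms cancel.
Column A: x×2660 + (z_c − 0 − x)×3280
Column B: 0.183×0 + 5.13×1030 + 4.63×2930 + (z_c − 0.183 − 9.76)×3280
The z_c×3280 term appears on both sides and cancels. Collect the known terms of each column as K = Σ(ρt)_known − 3280 × (depth of known layers): K_A = 0 − 3280×0 = 0; K_B = 18849.8 − 3280×(0.183 + 9.76) = −13763.24.
Balance: K_A − x×(3280 − 2660) = K_B, so x = (K_A − K_B)/(3280 − 2660) = 13763.2/620 = 22.2 km.

22.2 km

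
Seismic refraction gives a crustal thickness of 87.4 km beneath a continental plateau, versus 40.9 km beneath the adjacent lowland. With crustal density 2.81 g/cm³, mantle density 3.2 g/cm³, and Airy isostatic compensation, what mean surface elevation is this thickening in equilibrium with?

Excess crust Δ = 87.4 km − 40.9 km = 46.5 km, split between elevation h and root r with h + r = Δ.
Airy balance ρ_c h = (ρ_m − ρ_c) r gives r = h ρ_c/(ρ_m − ρ_c), so h (1 + ρ_c/(ρ_m − ρ_c)) = Δ, i.e. h = Δ (ρ_m − ρ_c)/ρ_m.
h = 46.5 km × 0.39/3.2 = 5.67 km.

5.67 km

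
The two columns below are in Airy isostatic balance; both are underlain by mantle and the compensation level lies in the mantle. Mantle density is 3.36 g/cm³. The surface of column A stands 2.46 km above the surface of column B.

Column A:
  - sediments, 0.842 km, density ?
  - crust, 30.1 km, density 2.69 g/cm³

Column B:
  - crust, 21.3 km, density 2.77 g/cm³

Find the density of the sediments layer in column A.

2.57 g/cm³

Take the compensation level at the base of the deeper column (depth z_c below the surface of column A) and equate Σ ρ_i t_i down to z_c; mantle fills any gap and the z_c terms cancel.
Column A: 0.842×ρ + 30.1×2.69 + (z_c − 30.942)×3.36
Column B: 2.46×0 + 21.3×2.77 + (z_c − 2.46 − 21.3)×3.36
The z_c×3.36 term appears on both sides and cancels. Collect the known terms of each column as K = Σ(ρt)_known − 3.36 × (depth of known layers): K_A = 80.969 − 3.36×30.942 = −22.99612; K_B = 59.001 − 3.36×(2.46 + 21.3) = −20.8326.
Balance: K_A + 0.842×ρ = K_B, so ρ = (K_B − K_A)/0.842 = 2.16352/0.842 = 2.57 g/cm³.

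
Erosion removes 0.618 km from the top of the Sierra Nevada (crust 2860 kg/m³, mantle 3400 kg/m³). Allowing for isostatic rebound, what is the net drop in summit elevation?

Rebound u = e ρ_c/ρ_m = 0.618 km × 2860/3400 = 0.5198 km.
Net surface drop = e − u = 0.618 km − 0.5198 km = e (ρ_m − ρ_c)/ρ_m = 0.0982 km.

0.0982 km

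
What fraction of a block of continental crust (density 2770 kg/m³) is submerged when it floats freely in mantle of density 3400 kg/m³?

0.815

Submerged fraction = ρ_obj/ρ_fluid = 2770/3400 = 0.815.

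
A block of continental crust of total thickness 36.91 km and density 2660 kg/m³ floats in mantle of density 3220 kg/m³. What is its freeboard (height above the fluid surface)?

6.42 km

Floating equilibrium: submerged depth d = t ρ_obj/ρ_fluid = 36.91 km × 2660/3220 = 30.49 km.
Freeboard = t − d = 36.91 km − 30.49 km = 6.42 km.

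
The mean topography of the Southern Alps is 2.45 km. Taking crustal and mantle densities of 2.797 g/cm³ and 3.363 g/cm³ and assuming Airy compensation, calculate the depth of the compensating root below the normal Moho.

12.1 km

Equating mass per unit area of the two columns: the weight of the topography is balanced by the buoyancy of the root, ρ_c h = (ρ_m − ρ_c) r.
r = h · ρ_c / (ρ_m − ρ_c) = 2.45 km × 2.797 / (3.363 − 2.797) = 12.1 km.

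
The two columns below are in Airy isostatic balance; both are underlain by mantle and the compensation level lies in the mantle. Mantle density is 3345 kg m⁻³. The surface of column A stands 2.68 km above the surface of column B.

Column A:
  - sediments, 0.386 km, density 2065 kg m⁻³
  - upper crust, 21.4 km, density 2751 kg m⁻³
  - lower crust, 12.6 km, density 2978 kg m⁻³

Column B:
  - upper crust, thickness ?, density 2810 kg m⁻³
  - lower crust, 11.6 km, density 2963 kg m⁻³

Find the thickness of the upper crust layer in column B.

8.29 km

Take the compensation level at the base of the deeper column (depth z_c below the surface of column A) and equate Σ ρ_i t_i down to z_c; mantle fills any gap and the z_c terms cancel.
Column A: 0.386×2065 + 21.4×2751 + 12.6×2978 + (z_c − 34.386)×3345
Column B: 2.68×0 + x×2810 + 11.6×2963 + (z_c − 2.68 − 11.6 − x)×3345
The z_c×3345 term appears on both sides and cancels. Collect the known terms of each column as K = Σ(ρt)_known − 3345 × (depth of known layers): K_A = 97191.29 − 3345×34.386 = −17829.88; K_B = 34370.8 − 3345×(2.68 + 11.6) = −13395.8.
Balance: K_A = K_B − x×(3345 − 2810), so x = (K_B − K_A)/(3345 − 2810) = 4434.08/535 = 8.29 km.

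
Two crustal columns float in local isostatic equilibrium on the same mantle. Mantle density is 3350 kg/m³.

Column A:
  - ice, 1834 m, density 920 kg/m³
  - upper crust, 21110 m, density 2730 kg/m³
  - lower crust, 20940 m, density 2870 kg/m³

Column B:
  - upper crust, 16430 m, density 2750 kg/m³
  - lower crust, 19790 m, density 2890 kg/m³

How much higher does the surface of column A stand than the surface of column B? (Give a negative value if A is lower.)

2580 m

For any compensation level in the mantle, the mantle terms cancel and isostasy reduces to e = (Σt_A − Σt_B) − (Σ(ρt)_A − Σ(ρt)_B) / ρ_m.
Σt_A = 43884 m; Σt_B = 36220 m; Σ(ρt)_A = 119415380; Σ(ρt)_B = 102375600 (in m·kg/m³).
e = (43884 − 36220) − (119415380 − 102375600) / 3350 = 2580 m.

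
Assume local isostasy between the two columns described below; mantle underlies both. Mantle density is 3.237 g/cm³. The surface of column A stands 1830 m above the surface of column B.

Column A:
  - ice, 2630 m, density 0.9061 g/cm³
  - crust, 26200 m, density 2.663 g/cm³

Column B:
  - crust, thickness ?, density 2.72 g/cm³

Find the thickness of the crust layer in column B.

Take the compensation level at the base of the deeper column (depth z_c below the surface of column A) and equate Σ ρ_i t_i down to z_c; mantle fills any gap and the z_c terms cancel.
Column A: 2630×0.9061 + 26200×2.663 + (z_c − 28830)×3.237
Column B: 1830×0 + x×2.72 + (z_c − 1830 − 0 − x)×3.237
The z_c×3.237 term appears on both sides and cancels. Collect the known terms of each column as K = Σ(ρt)_known − 3.237 × (depth of known layers): K_A = 72153.643 − 3.237×28830 = −21169.067; K_B = 0 − 3.237×(1830 + 0) = −5923.71.
Balance: K_A = K_B − x×(3.237 − 2.72), so x = (K_B − K_A)/(3.237 − 2.72) = 15245.4/0.517 = 29500 m.

29500 m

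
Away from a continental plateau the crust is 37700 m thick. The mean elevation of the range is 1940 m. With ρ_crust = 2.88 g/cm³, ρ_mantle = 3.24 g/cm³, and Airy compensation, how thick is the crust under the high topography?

Root depth r = h ρ_c / (ρ_m − ρ_c) = 1940 m × 2.88 / 0.36 = 15520 m.
Total thickness = T + h + r = 37700 m + 1940 m + 15520 m = 55200 m.

55200 m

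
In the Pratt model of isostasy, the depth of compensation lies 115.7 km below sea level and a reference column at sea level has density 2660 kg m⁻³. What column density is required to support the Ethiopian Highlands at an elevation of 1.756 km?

2620 kg m⁻³

Pratt balance: ρ_ref D = ρ (D + h).
ρ = ρ_ref D/(D + h) = 2660 × 115.7 km/(115.7 km + 1.756 km) = 2620 kg m⁻³.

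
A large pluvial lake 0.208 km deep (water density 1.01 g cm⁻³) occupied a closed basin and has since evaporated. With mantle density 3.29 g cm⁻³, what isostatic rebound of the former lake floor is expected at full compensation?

u = d ρ_w/ρ_m = 0.208 km × 1.01/3.29 = 0.0639 km.

0.0639 km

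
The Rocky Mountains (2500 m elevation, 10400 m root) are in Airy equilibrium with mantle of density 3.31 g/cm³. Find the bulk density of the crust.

2.67 g/cm³

ρ_c h = (ρ_m − ρ_c) r → ρ_c (h + r) = ρ_m r → ρ_c = ρ_m r / (h + r).
ρ_c = 3.31 × 10400 m / (2500 m + 10400 m) = 2.67 g/cm³.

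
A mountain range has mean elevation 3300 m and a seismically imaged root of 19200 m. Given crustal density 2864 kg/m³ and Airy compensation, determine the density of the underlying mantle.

Airy balance: ρ_c h = (ρ_m − ρ_c) r → ρ_m = ρ_c (1 + h/r).
ρ_m = 2864 × (1 + 3300 m/19200 m) = 3360 kg/m³.

3360 kg/m³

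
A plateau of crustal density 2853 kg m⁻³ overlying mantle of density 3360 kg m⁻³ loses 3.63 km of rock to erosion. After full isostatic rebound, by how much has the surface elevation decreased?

0.548 km

Rebound u = e ρ_c/ρ_m = 3.63 km × 2853/3360 = 3.082 km.
Net surface drop = e − u = 3.63 km − 3.082 km = e (ρ_m − ρ_c)/ρ_m = 0.548 km.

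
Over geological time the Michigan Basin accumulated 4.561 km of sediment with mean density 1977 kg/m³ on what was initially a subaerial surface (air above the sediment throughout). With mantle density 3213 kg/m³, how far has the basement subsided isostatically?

2.81 km

Subaerial load: s = t ρ_sed / ρ_m = 4.561 km × 1977/3213 = 2.81 km.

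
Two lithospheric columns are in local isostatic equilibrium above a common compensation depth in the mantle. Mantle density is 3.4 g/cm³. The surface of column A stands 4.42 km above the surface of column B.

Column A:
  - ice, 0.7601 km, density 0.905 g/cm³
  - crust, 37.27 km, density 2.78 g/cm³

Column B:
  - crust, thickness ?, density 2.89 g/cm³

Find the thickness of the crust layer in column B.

Take the compensation level at the base of the deeper column (depth z_c below the surface of column A) and equate Σ ρ_i t_i down to z_c; mantle fills any gap and the z_c terms cancel.
Column A: 0.7601×0.905 + 37.27×2.78 + (z_c − 38.0301)×3.4
Column B: 4.42×0 + x×2.89 + (z_c − 4.42 − 0 − x)×3.4
The z_c×3.4 term appears on both sides and cancels. Collect the known terms of each column as K = Σ(ρt)_known − 3.4 × (depth of known layers): K_A = 104.29849 − 3.4×38.0301 = −25.0038495; K_B = 0 − 3.4×(4.42 + 0) = −15.028.
Balance: K_A = K_B − x×(3.4 − 2.89), so x = (K_B − K_A)/(3.4 − 2.89) = 9.97585/0.51 = 19.6 km.

19.6 km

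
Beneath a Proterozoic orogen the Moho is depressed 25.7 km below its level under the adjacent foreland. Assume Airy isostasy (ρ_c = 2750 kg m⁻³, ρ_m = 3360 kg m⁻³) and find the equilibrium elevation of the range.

5.7 km

By Archimedes' principle applied to the lithosphere: ρ_c h = (ρ_m − ρ_c) r.
h = r (ρ_m − ρ_c) / ρ_c = 25.7 km × (3360 − 2750) / 2750 = 5.7 km.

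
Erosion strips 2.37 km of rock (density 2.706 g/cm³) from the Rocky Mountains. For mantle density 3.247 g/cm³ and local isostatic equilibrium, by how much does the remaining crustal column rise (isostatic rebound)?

Unloading: uplift u = e ρ_c/ρ_m = 2.37 km × 2.706/3.247 = 1.98 km.

1.98 km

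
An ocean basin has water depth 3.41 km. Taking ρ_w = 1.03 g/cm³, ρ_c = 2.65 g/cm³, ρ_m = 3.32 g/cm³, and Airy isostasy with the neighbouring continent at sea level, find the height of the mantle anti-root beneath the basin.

8.25 km

In Airy isostatic equilibrium: replacing crust with seawater at the top is compensated by replacing crust with mantle at the base: d (ρ_c − ρ_w) = a (ρ_m − ρ_c).
a = d (ρ_c − ρ_w)/(ρ_m − ρ_c) = 3.41 km × 1.62/0.67 = 8.25 km.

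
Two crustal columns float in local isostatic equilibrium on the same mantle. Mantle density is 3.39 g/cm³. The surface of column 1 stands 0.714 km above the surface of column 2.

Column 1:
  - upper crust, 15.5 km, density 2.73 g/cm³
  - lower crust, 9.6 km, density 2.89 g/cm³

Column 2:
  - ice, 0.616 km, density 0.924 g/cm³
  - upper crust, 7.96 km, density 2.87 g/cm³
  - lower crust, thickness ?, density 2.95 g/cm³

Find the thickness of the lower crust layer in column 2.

15.8 km

Take the compensation level at the base of the deeper column (depth z_c below the surface of column 1) and equate Σ ρ_i t_i down to z_c; mantle fills any gap and the z_c terms cancel.
Column 1: 15.5×2.73 + 9.6×2.89 + (z_c − 25.1)×3.39
Column 2: 0.714×0 + 0.616×0.924 + 7.96×2.87 + x×2.95 + (z_c − 0.714 − 8.576 − x)×3.39
The z_c×3.39 term appears on both sides and cancels. Collect the known terms of each column as K = Σ(ρt)_known − 3.39 × (depth of known layers): K_1 = 70.059 − 3.39×25.1 = −15.03; K_2 = 23.414384 − 3.39×(0.714 + 8.576) = −8.078716.
Balance: K_1 = K_2 − x×(3.39 − 2.95), so x = (K_2 − K_1)/(3.39 − 2.95) = 6.95128/0.44 = 15.8 km.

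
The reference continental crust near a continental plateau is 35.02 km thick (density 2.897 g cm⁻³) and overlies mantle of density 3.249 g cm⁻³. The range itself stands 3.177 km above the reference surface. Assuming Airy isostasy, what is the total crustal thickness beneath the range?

64.3 km

Root depth r = h ρ_c / (ρ_m − ρ_c) = 3.177 km × 2.897 / 0.352 = 26.15 km.
Total thickness = T + h + r = 35.02 km + 3.177 km + 26.15 km = 64.3 km.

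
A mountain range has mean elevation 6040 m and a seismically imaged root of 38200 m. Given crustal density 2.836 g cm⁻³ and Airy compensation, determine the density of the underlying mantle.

3.28 g cm⁻³

Airy balance: ρ_c h = (ρ_m − ρ_c) r → ρ_m = ρ_c (1 + h/r).
ρ_m = 2.836 × (1 + 6040 m/38200 m) = 3.28 g cm⁻³.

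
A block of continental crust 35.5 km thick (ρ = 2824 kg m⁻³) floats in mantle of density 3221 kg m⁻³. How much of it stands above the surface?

4.38 km

Floating equilibrium: submerged depth d = t ρ_obj/ρ_fluid = 35.5 km × 2824/3221 = 31.12 km.
Freeboard = t − d = 35.5 km − 31.12 km = 4.38 km.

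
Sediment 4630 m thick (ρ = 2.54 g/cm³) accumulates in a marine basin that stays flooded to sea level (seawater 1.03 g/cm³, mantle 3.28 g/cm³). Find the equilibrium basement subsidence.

Submarine loading: the sediment displaces seawater, and the subsidence is in turn flooded, so s (ρ_m − ρ_w) = t (ρ_sed − ρ_w).
s = 4630 m × (2.54 − 1.03) / (3.28 − 1.03) = 3110 m.

3110 m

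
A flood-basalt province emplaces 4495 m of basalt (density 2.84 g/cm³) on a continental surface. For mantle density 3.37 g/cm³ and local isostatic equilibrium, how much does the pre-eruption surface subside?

3790 m

Subaerial loading: s = t ρ_load / ρ_m.
s = 4495 m × 2.84/3.37 = 3790 m.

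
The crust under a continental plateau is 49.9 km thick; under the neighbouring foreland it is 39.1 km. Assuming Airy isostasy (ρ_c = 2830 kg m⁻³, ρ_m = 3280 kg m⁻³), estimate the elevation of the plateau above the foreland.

Excess crust Δ = 49.9 km − 39.1 km = 10.8 km, split between elevation h and root r with h + r = Δ.
Airy balance ρ_c h = (ρ_m − ρ_c) r gives r = h ρ_c/(ρ_m − ρ_c), so h (1 + ρ_c/(ρ_m − ρ_c)) = Δ, i.e. h = Δ (ρ_m − ρ_c)/ρ_m.
h = 10.8 km × 450/3280 = 1.48 km.

1.48 km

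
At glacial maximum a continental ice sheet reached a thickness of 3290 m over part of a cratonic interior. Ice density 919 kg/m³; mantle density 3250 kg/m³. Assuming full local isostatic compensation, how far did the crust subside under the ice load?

For local isostatic compensation: the ice load ρ_ice t is balanced by mantle displaced below, ρ_m s.
s = t ρ_ice / ρ_m = 3290 m × 919/3250 = 930 m.

930 m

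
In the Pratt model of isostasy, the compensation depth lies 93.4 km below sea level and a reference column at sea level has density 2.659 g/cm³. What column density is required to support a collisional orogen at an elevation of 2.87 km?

Pratt balance: ρ_ref D = ρ (D + h).
ρ = ρ_ref D/(D + h) = 2.659 × 93.4 km/(93.4 km + 2.87 km) = 2.58 g/cm³.

2.58 g/cm³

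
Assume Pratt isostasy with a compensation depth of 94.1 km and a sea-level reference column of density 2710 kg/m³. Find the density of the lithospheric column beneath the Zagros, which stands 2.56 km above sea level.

2640 kg/m³

Pratt balance: ρ_ref D = ρ (D + h).
ρ = ρ_ref D/(D + h) = 2710 × 94.1 km/(94.1 km + 2.56 km) = 2640 kg/m³.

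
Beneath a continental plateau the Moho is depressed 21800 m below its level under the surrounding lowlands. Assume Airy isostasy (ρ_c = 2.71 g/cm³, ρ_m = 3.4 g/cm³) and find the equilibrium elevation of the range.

Balancing pressure at the compensation depth: ρ_c h = (ρ_m − ρ_c) r.
h = r (ρ_m − ρ_c) / ρ_c = 21800 m × (3.4 − 2.71) / 2.71 = 5550 m.

5550 m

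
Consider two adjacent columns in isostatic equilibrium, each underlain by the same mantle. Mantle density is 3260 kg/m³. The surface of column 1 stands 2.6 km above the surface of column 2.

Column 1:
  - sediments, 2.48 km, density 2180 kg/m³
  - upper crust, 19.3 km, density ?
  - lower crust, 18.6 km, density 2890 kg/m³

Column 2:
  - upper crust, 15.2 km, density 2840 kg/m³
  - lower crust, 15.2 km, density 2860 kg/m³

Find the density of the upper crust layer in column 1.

Take the compensation level at the base of the deeper column (depth z_c below the surface of column 1) and equate Σ ρ_i t_i down to z_c; mantle fills any gap and the z_c terms cancel.
Column 1: 2.48×2180 + 19.3×ρ + 18.6×2890 + (z_c − 40.38)×3260
Column 2: 2.6×0 + 15.2×2840 + 15.2×2860 + (z_c − 2.6 − 30.4)×3260
The z_c×3260 term appears on both sides and cancels. Collect the known terms of each column as K = Σ(ρt)_known − 3260 × (depth of known layers): K_1 = 59160.4 − 3260×40.38 = −72478.4; K_2 = 86640 − 3260×(2.6 + 30.4) = −20940.
Balance: K_1 + 19.3×ρ = K_2, so ρ = (K_2 − K_1)/19.3 = 51538.4/19.3 = 2670 kg/m³.

2670 kg/m³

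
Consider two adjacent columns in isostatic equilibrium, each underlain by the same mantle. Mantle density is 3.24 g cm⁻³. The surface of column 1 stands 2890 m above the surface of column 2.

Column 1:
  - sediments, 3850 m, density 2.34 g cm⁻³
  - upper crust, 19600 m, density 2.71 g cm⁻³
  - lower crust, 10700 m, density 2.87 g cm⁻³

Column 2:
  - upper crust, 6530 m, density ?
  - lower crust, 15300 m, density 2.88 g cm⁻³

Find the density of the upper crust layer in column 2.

Take the compensation level at the base of the deeper column (depth z_c below the surface of column 1) and equate Σ ρ_i t_i down to z_c; mantle fills any gap and the z_c terms cancel.
Column 1: 3850×2.34 + 19600×2.71 + 10700×2.87 + (z_c − 34150)×3.24
Column 2: 2890×0 + 6530×ρ + 15300×2.88 + (z_c − 2890 − 21830)×3.24
The z_c×3.24 term appears on both sides and cancels. Collect the known terms of each column as K = Σ(ρt)_known − 3.24 × (depth of known layers): K_1 = 92834 − 3.24×34150 = −17812; K_2 = 44064 − 3.24×(2890 + 21830) = −36028.8.
Balance: K_1 = K_2 + 6530×ρ, so ρ = (K_1 − K_2)/6530 = 18216.8/6530 = 2.79 g cm⁻³.

2.79 g cm⁻³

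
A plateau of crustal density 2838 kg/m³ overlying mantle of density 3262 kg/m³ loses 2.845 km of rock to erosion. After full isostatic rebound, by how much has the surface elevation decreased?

Rebound u = e ρ_c/ρ_m = 2.845 km × 2838/3262 = 2.475 km.
Net surface drop = e − u = 2.845 km − 2.475 km = e (ρ_m − ρ_c)/ρ_m = 0.37 km.

0.37 km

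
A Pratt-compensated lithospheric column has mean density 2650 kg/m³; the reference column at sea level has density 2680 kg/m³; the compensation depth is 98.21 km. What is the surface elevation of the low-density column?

ρ_ref D = ρ (D + h) → h = D (ρ_ref − ρ)/ρ.
h = 98.21 km × (2680 − 2650)/2650 = 1.11 km.

1.11 km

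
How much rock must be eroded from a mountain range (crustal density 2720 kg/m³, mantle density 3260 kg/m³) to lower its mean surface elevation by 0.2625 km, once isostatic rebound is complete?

Net drop Δ = e − u = e − e ρ_c/ρ_m = e (ρ_m − ρ_c)/ρ_m.
e = Δ ρ_m/(ρ_m − ρ_c) = 0.2625 km × 3260/540 = 1.58 km.

1.58 km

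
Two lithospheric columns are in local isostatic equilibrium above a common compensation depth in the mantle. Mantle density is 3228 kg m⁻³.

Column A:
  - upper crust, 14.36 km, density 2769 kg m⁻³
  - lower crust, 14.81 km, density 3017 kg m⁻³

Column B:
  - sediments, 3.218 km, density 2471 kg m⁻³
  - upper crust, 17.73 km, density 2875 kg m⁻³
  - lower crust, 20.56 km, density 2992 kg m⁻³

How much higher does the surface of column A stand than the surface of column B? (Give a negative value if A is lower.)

For any compensation level in the mantle, the mantle terms cancel and isostasy reduces to e = (Σt_A − Σt_B) − (Σ(ρt)_A − Σ(ρt)_B) / ρ_m.
Σt_A = 29.17 km; Σt_B = 41.508 km; Σ(ρt)_A = 84444.61; Σ(ρt)_B = 120440.948 (in km·kg m⁻³).
e = (29.17 − 41.508) − (84444.61 − 120440.948) / 3228 = −1.19 km.

−1.19 km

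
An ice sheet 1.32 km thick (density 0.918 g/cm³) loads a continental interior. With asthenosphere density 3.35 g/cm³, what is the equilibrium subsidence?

For local isostatic compensation: the ice load ρ_ice t is balanced by mantle displaced below, ρ_m s.
s = t ρ_ice / ρ_m = 1.32 km × 0.918/3.35 = 0.362 km.

0.362 km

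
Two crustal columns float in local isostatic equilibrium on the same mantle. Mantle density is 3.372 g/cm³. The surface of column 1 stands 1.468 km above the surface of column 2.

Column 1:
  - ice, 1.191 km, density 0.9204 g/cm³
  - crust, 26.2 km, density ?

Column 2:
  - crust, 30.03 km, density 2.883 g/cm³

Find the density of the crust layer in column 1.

Take the compensation level at the base of the deeper column (depth z_c below the surface of column 1) and equate Σ ρ_i t_i down to z_c; mantle fills any gap and the z_c terms cancel.
Column 1: 1.191×0.9204 + 26.2×ρ + (z_c − 27.391)×3.372
Column 2: 1.468×0 + 30.03×2.883 + (z_c − 1.468 − 30.03)×3.372
The z_c×3.372 term appears on both sides and cancels. Collect the known terms of each column as K = Σ(ρt)_known − 3.372 × (depth of known layers): K_1 = 1.0961964 − 3.372×27.391 = −91.2662556; K_2 = 86.57649 − 3.372×(1.468 + 30.03) = −19.634766.
Balance: K_1 + 26.2×ρ = K_2, so ρ = (K_2 − K_1)/26.2 = 71.6315/26.2 = 2.73 g/cm³.

2.73 g/cm³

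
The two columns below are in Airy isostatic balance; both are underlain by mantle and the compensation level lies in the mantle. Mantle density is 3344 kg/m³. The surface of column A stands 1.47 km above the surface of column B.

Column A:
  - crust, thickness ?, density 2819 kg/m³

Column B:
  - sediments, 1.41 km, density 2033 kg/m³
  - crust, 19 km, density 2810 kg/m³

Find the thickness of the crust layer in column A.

Take the compensation level at the base of the deeper column (depth z_c below the surface of column A) and equate Σ ρ_i t_i down to z_c; mantle fills any gap and the z_c terms cancel.
Column A: x×2819 + (z_c − 0 − x)×3344
Column B: 1.47×0 + 1.41×2033 + 19×2810 + (z_c − 1.47 − 20.41)×3344
The z_c×3344 term appears on both sides and cancels. Collect the known terms of each column as K = Σ(ρt)_known − 3344 × (depth of known layers): K_A = 0 − 3344×0 = 0; K_B = 56256.53 − 3344×(1.47 + 20.41) = −16910.19.
Balance: K_A − x×(3344 − 2819) = K_B, so x = (K_A − K_B)/(3344 − 2819) = 16910.2/525 = 32.2 km.

32.2 km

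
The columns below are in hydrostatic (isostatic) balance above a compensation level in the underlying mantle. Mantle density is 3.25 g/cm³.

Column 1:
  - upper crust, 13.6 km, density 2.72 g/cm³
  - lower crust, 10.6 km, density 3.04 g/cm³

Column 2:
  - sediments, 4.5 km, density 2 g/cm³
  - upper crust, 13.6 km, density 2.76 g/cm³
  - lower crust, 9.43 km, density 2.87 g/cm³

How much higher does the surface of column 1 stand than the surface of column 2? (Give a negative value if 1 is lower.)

−1.98 km

For any compensation level in the mantle, the mantle terms cancel and isostasy reduces to e = (Σt_1 − Σt_2) − (Σ(ρt)_1 − Σ(ρt)_2) / ρ_m.
Σt_1 = 24.2 km; Σt_2 = 27.53 km; Σ(ρt)_1 = 69.216; Σ(ρt)_2 = 73.6001 (in km·g/cm³).
e = (24.2 − 27.53) − (69.216 − 73.6001) / 3.25 = −1.98 km.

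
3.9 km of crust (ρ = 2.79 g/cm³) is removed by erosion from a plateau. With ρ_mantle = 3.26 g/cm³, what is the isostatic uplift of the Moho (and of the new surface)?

Unloading: uplift u = e ρ_c/ρ_m = 3.9 km × 2.79/3.26 = 3.34 km.

3.34 km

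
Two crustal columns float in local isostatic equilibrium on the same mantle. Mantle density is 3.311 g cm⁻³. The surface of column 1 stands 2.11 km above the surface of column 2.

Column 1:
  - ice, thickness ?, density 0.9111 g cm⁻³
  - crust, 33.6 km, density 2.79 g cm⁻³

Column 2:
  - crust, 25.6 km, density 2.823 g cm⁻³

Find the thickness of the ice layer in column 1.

Take the compensation level at the base of the deeper column (depth z_c below the surface of column 1) and equate Σ ρ_i t_i down to z_c; mantle fills any gap and the z_c terms cancel.
Column 1: x×0.9111 + 33.6×2.79 + (z_c − 33.6 − x)×3.311
Column 2: 2.11×0 + 25.6×2.823 + (z_c − 2.11 − 25.6)×3.311
The z_c×3.311 term appears on both sides and cancels. Collect the known terms of each column as K = Σ(ρt)_known − 3.311 × (depth of known layers): K_1 = 93.744 − 3.311×33.6 = −17.5056; K_2 = 72.2688 − 3.311×(2.11 + 25.6) = −19.47901.
Balance: K_1 − x×(3.311 − 0.9111) = K_2, so x = (K_1 − K_2)/(3.311 − 0.9111) = 1.97341/2.3999 = 0.822 km.

0.822 km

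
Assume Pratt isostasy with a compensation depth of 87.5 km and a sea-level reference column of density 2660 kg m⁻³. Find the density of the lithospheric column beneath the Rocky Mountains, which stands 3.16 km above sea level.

Pratt balance: ρ_ref D = ρ (D + h).
ρ = ρ_ref D/(D + h) = 2660 × 87.5 km/(87.5 km + 3.16 km) = 2570 kg m⁻³.

2570 kg m⁻³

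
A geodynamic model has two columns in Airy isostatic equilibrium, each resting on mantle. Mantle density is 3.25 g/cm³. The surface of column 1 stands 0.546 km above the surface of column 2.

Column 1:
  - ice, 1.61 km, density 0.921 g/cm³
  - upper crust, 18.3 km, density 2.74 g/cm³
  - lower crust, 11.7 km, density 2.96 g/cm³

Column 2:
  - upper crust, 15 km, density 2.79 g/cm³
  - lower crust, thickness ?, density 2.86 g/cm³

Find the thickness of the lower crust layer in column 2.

Take the compensation level at the base of the deeper column (depth z_c below the surface of column 1) and equate Σ ρ_i t_i down to z_c; mantle fills any gap and the z_c terms cancel.
Column 1: 1.61×0.921 + 18.3×2.74 + 11.7×2.96 + (z_c − 31.61)×3.25
Column 2: 0.546×0 + 15×2.79 + x×2.86 + (z_c − 0.546 − 15 − x)×3.25
The z_c×3.25 term appears on both sides and cancels. Collect the known terms of each column as K = Σ(ρt)_known − 3.25 × (depth of known layers): K_1 = 86.25681 − 3.25×31.61 = −16.47569; K_2 = 41.85 − 3.25×(0.546 + 15) = −8.6745.
Balance: K_1 = K_2 − x×(3.25 − 2.86), so x = (K_2 − K_1)/(3.25 − 2.86) = 7.80119/0.39 = 20 km.

20 km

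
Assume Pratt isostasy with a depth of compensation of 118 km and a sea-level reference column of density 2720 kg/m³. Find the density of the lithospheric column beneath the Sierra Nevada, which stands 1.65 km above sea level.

Pratt balance: ρ_ref D = ρ (D + h).
ρ = ρ_ref D/(D + h) = 2720 × 118 km/(118 km + 1.65 km) = 2680 kg/m³.

2680 kg/m³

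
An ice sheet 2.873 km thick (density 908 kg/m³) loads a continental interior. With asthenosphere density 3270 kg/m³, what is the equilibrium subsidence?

Isostatic balance requires: the ice load ρ_ice t is balanced by mantle displaced below, ρ_m s.
s = t ρ_ice / ρ_m = 2.873 km × 908/3270 = 0.798 km.

0.798 km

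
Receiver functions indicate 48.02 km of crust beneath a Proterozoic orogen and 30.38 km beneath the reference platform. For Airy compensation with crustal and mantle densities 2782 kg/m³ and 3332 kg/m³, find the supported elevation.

Excess crust Δ = 48.02 km − 30.38 km = 17.64 km, split between elevation h and root r with h + r = Δ.
Airy balance ρ_c h = (ρ_m − ρ_c) r gives r = h ρ_c/(ρ_m − ρ_c), so h (1 + ρ_c/(ρ_m − ρ_c)) = Δ, i.e. h = Δ (ρ_m − ρ_c)/ρ_m.
h = 17.64 km × 550/3332 = 2.91 km.

2.91 km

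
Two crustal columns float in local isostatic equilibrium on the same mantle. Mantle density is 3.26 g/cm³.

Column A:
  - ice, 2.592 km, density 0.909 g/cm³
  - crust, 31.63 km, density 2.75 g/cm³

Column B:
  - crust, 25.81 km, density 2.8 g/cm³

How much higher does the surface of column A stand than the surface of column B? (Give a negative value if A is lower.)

3.18 km

For any compensation level in the mantle, the mantle terms cancel and isostasy reduces to e = (Σt_A − Σt_B) − (Σ(ρt)_A − Σ(ρt)_B) / ρ_m.
Σt_A = 34.222 km; Σt_B = 25.81 km; Σ(ρt)_A = 89.338628; Σ(ρt)_B = 72.268 (in km·g/cm³).
e = (34.222 − 25.81) − (89.338628 − 72.268) / 3.26 = 3.18 km.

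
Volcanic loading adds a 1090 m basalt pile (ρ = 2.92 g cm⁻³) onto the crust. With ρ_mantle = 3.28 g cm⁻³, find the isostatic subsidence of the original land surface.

970 m

Subaerial loading: s = t ρ_load / ρ_m.
s = 1090 m × 2.92/3.28 = 970 m.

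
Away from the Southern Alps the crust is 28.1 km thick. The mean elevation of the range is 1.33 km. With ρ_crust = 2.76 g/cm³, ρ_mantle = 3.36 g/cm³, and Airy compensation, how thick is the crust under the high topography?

Root depth r = h ρ_c / (ρ_m − ρ_c) = 1.33 km × 2.76 / 0.6 = 6.118 km.
Total thickness = T + h + r = 28.1 km + 1.33 km + 6.118 km = 35.5 km.

35.5 km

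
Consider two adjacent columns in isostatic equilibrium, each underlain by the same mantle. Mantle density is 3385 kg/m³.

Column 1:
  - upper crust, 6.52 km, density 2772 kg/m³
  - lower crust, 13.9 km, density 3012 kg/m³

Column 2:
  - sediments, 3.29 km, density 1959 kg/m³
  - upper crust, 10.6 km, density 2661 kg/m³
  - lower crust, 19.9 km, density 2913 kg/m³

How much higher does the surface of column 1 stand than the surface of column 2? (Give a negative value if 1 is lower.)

For any compensation level in the mantle, the mantle terms cancel and isostasy reduces to e = (Σt_1 − Σt_2) − (Σ(ρt)_1 − Σ(ρt)_2) / ρ_m.
Σt_1 = 20.42 km; Σt_2 = 33.79 km; Σ(ρt)_1 = 59940.24; Σ(ρt)_2 = 92620.41 (in km·kg/m³).
e = (20.42 − 33.79) − (59940.24 − 92620.41) / 3385 = −3.72 km.

−3.72 km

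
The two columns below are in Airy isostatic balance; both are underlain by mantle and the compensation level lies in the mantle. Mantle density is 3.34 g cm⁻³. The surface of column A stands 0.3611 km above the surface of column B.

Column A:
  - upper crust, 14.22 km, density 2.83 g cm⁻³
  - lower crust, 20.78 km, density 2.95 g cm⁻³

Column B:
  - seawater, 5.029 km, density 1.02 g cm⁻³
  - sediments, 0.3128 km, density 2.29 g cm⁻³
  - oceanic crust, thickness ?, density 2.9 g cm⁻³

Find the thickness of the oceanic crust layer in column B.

4.9 km

Take the compensation level at the base of the deeper column (depth z_c below the surface of column A) and equate Σ ρ_i t_i down to z_c; mantle fills any gap and the z_c terms cancel.
Column A: 14.22×2.83 + 20.78×2.95 + (z_c − 35)×3.34
Column B: 0.3611×0 + 5.029×1.02 + 0.3128×2.29 + x×2.9 + (z_c − 0.3611 − 5.3418 − x)×3.34
The z_c×3.34 term appears on both sides and cancels. Collect the known terms of each column as K = Σ(ρt)_known − 3.34 × (depth of known layers): K_A = 101.5436 − 3.34×35 = −15.3564; K_B = 5.845892 − 3.34×(0.3611 + 5.3418) = −13.201794.
Balance: K_A = K_B − x×(3.34 − 2.9), so x = (K_B − K_A)/(3.34 − 2.9) = 2.15461/0.44 = 4.9 km.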